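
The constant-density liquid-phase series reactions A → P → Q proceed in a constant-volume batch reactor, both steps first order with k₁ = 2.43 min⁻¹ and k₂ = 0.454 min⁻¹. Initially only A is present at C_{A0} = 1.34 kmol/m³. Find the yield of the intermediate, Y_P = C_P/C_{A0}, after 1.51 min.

For first-order series with pure A initially, C_P(t) = k₁C_{A0}/(k₂−k₁)·(e^(−k₁t) − e^(−k₂t)).
e^(−k₁t) = e^(−2.43×1.51) = e^(−3.669) = 0.02549; e^(−k₂t) = e^(−0.6855) = 0.5038.
C_P = 2.43×1.34/(0.454−2.43) × (0.02549−0.5038) = (-1.648)×(-0.4783) = 0.7882 kmol/m³.
Y_P = C_P/C_{A0} = 0.7882/1.34 = 0.588.

0.588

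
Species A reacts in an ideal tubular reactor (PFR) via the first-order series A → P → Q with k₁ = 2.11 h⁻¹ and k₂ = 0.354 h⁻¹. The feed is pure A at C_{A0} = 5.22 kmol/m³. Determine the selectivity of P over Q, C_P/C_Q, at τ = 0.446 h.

Solving the coupled first-order balances gives C_P(τ) = [k₁/(k₂−k₁)]·C_{A0}·(e^(−k₁τ) − e^(−k₂τ)).
e^(−k₁τ) = e^(−2.11×0.446) = e^(−0.9411) = 0.3902; e^(−k₂τ) = e^(−0.1579) = 0.8539.
C_P = 2.11×5.22/(0.354−2.11) × (0.3902−0.8539) = (-6.272)×(-0.4637) = 2.909 kmol/m³.
C_A = C_{A0}e^(−k₁τ) = 2.037 kmol/m³, so C_Q = C_{A0}−C_A−C_P = 0.2744 kmol/m³; C_P/C_Q = 10.6.

10.6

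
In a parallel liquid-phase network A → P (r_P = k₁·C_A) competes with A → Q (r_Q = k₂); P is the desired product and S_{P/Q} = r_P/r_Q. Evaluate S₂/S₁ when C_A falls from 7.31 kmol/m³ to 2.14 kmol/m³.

0.293

S_{P/Q} = (k₁/k₂)·C_A, so S₂/S₁ = (C_{A,2}/C_{A,1}).
= 2.14/7.31 = 0.293.
Selectivity toward P falls as C_A falls — high-concentration operation is favoured.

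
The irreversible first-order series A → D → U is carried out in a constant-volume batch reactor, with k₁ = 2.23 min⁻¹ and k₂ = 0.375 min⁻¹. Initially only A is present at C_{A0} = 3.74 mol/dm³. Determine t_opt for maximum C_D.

The intermediate peaks when r₁ = r₂, i.e. k₁e^(−k₁t) = k₂e^(−k₂t), giving t_opt = ln(k₂/k₁)/(k₂−k₁).
= ln(0.375/2.23)/(0.375−2.23) = ln(0.1682)/-1.855 = -1.783/-1.855 = 0.961 min.

0.961 min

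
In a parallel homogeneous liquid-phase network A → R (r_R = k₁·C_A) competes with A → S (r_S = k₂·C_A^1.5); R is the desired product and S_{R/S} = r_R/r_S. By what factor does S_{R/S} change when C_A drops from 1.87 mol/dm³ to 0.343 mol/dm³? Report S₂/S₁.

S_{R/S} = (k₁/k₂)·C_A^-0.5, so S₂/S₁ = (C_{A,2}/C_{A,1})^-0.5.
= (0.343/1.87)^(-0.5) = (0.1834)^(-0.5) = 2.33.
Selectivity toward R rises as C_A falls — low-concentration operation is favoured.

2.33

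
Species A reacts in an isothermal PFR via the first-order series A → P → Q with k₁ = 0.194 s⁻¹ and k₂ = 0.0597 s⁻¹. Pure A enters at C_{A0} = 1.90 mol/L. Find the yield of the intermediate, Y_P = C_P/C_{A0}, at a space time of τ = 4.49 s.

For first-order series with pure A initially, C_P(τ) = k₁C_{A0}/(k₂−k₁)·(e^(−k₁τ) − e^(−k₂τ)).
e^(−k₁τ) = e^(−0.194×4.49) = e^(−0.8711) = 0.4185; e^(−k₂τ) = e^(−0.2681) = 0.7649.
C_P = 0.194×1.90/(0.0597−0.194) × (0.4185−0.7649) = (-2.745)×(-0.3464) = 0.9506 mol/L.
Y_P = C_P/C_{A0} = 0.9506/1.90 = 0.500.

0.500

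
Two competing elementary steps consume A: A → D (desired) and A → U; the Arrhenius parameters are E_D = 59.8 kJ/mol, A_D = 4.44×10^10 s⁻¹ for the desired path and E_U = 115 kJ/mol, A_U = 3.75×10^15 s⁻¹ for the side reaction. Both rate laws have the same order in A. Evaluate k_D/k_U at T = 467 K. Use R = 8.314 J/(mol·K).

17.7

With equal orders, S_{D/U} = k_D/k_U = (A_D/A_U)·exp[(E_U−E_D)/(RT)].
(E_U−E_D)/(RT) = (115−59.8)×10³/(8.314×467) = 55200/3883 = 14.22.
k_D/k_U = (4.44×10^10/3.75×10^15)·exp(14.22) = 1.184×10^-5 × 1.494×10^6 = 17.7.
Since E_D < E_U, lowering the temperature improves selectivity toward D.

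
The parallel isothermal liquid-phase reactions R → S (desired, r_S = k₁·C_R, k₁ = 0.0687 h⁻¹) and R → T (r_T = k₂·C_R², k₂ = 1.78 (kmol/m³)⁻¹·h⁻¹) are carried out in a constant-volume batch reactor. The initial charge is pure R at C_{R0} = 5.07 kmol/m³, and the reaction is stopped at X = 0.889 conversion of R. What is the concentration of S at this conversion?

C_R = C_{R0}(1−X) = 0.5628 kmol/m³.
Along a PFR/batch, dC_S/dC_R = −r_S/(r_S+r_T) = −k₁/(k₁+k₂·C_R).
Integrating from C_{R0} to C_R: C_S = (0.0687/1.78)·ln[(0.0687+1.78·5.07)/(0.0687+1.78·0.563)] = 0.03860·ln(9.093/1.070) = 0.08257 kmol/m³.

0.0826 kmol/m³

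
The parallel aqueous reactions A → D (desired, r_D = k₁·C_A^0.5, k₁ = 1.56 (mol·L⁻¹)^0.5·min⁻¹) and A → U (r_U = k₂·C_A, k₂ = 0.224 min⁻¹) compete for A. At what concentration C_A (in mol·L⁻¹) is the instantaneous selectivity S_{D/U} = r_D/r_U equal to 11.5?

S_{D/U} = (k₁/k₂)·C_A^-0.5 ⇒ C_A = (S·k₂/k₁)^(-2).
= (11.5×0.224/1.56)^(-2) = (1.651)^(-2) = 0.367 mol·L⁻¹.

0.367 mol·L⁻¹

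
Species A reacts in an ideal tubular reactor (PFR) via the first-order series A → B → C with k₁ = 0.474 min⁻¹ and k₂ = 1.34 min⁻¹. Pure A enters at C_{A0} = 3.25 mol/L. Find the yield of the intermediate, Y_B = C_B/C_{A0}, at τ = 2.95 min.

For first-order series with pure A initially, C_B(τ) = k₁C_{A0}/(k₂−k₁)·(e^(−k₁τ) − e^(−k₂τ)).
e^(−k₁τ) = e^(−0.474×2.95) = e^(−1.398) = 0.2470; e^(−k₂τ) = e^(−3.953) = 0.01920.
C_B = 0.474×3.25/(1.34−0.474) × (0.2470−0.01920) = 1.779×0.2278 = 0.4053 mol/L.
Y_B = C_B/C_{A0} = 0.4053/3.25 = 0.125.

0.125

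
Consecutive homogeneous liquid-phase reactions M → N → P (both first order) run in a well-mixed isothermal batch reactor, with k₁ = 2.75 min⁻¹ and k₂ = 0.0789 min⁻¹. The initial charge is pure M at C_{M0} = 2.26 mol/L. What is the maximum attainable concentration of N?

2.03 mol/L

Evaluating C_N at t_opt = ln(k₂/k₁)/(k₂−k₁) gives C_{N,max}/C_{M0} = (k₁/k₂)^[k₂/(k₂−k₁)].
= (2.75/0.0789)^(0.0789/(0.0789−2.75)) = (34.85)^(-0.02954) = 0.9004.
C_{N,max} = 0.9004×2.26 = 2.03 mol/L.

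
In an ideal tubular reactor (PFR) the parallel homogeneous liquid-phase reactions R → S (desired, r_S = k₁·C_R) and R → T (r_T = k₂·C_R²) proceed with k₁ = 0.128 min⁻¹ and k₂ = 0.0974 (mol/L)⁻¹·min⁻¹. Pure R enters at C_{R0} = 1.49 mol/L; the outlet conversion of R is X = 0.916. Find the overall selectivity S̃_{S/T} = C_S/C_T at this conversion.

C_R = C_{R0}(1−X) = 0.1252 mol/L.
Along a PFR/batch, dC_S/dC_R = −r_S/(r_S+r_T) = −k₁/(k₁+k₂·C_R).
Integrating from C_{R0} to C_R: C_S = (0.128/0.0974)·ln[(0.128+0.0974·1.49)/(0.128+0.0974·0.125)] = 1.314·ln(0.2731/0.1402) = 0.8765 mol/L.
C_T = (C_{R0}−C_R)−C_S = 0.4884 mol/L; S̃_{S/T} = 0.8765/0.4884 = 1.79.

1.79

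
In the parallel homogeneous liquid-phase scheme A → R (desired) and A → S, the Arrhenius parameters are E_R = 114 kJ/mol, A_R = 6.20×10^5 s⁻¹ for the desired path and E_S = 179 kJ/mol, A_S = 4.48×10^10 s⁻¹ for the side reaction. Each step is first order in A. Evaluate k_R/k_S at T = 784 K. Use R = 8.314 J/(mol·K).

0.296

Since both paths have the same order in A, the concentration cancels and S_{R/S} = k_R/k_S = (A_R/A_S)·exp[(E_S−E_R)/(RT)].
(E_S−E_R)/(RT) = (179−114)×10³/(8.314×784) = 65000/6518 = 9.972.
k_R/k_S = (6.20×10^5/4.48×10^10)·exp(9.972) = 1.384×10^-5 × 21421 = 0.296.
Since E_R < E_S, lowering the temperature improves selectivity toward R.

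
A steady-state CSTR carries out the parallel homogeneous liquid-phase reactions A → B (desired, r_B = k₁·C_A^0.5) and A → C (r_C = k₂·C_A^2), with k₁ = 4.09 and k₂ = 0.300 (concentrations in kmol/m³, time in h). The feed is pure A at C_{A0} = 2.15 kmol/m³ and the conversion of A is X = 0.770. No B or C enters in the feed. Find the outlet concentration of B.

1.61 kmol/m³

Exit C_A = C_{A0}(1−X) = 2.15×0.230 = 0.4945 kmol/m³.
In a CSTR the entire volume is at exit conditions, so r_B = 4.09×0.4945^0.5 = 2.876 and r_C = 0.300×0.4945^2 = 0.07336.
Fraction of consumed A going to B: r_B/(r_B+r_C) = 0.9751.
C_B = 0.9751·C_{A0}·X = 0.9751×2.15×0.770 = 1.61 kmol/m³.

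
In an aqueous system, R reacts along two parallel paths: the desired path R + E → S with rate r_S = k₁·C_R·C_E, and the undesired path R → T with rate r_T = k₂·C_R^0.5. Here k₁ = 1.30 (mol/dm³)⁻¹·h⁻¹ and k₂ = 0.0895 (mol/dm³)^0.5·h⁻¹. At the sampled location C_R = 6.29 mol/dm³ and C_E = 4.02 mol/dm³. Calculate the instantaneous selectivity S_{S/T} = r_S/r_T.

146

S_{S/T} = r_S/r_T = (k₁·C_R·C_E)/(k₂·C_R^0.5) = (k₁/k₂)·C_R^0.5·C_E.
= (1.30×6.290×4.020) / (0.0895×6.290^0.5) = 32.87/0.2245 = 146.
Since the desired path is higher order in R, keeping C_R high (PFR or concentrated feed) favours S.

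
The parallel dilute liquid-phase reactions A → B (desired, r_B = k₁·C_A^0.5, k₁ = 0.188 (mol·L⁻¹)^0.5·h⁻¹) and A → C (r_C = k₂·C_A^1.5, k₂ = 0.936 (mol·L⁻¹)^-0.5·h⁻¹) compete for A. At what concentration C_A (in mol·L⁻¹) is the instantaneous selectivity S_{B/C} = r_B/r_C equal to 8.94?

S_{B/C} = (k₁/k₂)·C_A⁻¹ ⇒ C_A = (S·k₂/k₁)^(-1).
= (8.94×0.936/0.188)^(-1) = (44.51)^(-1) = 0.0225 mol·L⁻¹.

0.0225 mol·L⁻¹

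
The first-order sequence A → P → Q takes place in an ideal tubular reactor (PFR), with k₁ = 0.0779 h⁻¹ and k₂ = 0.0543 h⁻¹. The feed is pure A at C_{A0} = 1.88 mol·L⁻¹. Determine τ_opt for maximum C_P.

15.3 h

For first-order series the maximum of C_P occurs at τ_opt = ln(k₂/k₁)/(k₂−k₁).
= ln(0.0543/0.0779)/(0.0543−0.0779) = ln(0.6970)/-0.02360 = -0.3609/-0.02360 = 15.3 h.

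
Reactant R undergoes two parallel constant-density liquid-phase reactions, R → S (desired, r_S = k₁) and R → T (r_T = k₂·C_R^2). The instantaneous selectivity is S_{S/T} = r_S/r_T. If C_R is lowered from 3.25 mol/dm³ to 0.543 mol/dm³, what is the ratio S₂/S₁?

S_{S/T} = (k₁/k₂)·C_R^-2, so S₂/S₁ = (C_{R,2}/C_{R,1})^-2.
= (0.543/3.25)^(-2) = (0.1671)^(-2) = 35.8.
Selectivity toward S rises as C_R falls — low-concentration operation is favoured.

35.8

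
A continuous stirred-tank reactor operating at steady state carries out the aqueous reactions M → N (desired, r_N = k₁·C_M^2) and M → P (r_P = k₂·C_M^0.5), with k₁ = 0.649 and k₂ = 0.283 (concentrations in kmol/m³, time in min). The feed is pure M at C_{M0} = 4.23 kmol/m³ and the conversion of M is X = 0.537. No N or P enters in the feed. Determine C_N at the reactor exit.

Exit C_M = C_{M0}(1−X) = 4.23×0.463 = 1.958 kmol/m³.
In a CSTR the entire volume is at exit conditions, so r_N = 0.649×1.958^2 = 2.489 and r_P = 0.283×1.958^0.5 = 0.3960.
Fraction of consumed M going to N: r_N/(r_N+r_P) = 0.8627.
C_N = 0.8627·C_{M0}·X = 0.8627×4.23×0.537 = 1.96 kmol/m³.

1.96 kmol/m³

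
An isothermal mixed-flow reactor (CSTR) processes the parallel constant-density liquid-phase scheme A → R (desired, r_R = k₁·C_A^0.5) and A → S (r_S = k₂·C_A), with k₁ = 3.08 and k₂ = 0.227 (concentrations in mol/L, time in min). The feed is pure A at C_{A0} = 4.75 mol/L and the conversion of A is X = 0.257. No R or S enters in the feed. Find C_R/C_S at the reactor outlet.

7.22

Exit C_A = C_{A0}(1−X) = 4.75×0.743 = 3.529 mol/L.
A CSTR operates uniformly at the exit composition, giving r_R = 5.786 and r_S = 0.8011 (each k·C_A^n at C_A = 3.529).
Overall selectivity = C_R/C_S = r_Rτ/(r_Sτ) = r_R/r_S = 7.22.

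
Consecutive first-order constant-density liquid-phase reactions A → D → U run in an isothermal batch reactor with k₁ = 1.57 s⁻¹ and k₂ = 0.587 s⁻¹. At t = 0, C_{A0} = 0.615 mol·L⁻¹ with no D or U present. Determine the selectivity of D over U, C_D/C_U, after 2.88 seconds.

Solving the coupled first-order balances gives C_D(t) = [k₁/(k₂−k₁)]·C_{A0}·(e^(−k₁t) − e^(−k₂t)).
e^(−k₁t) = e^(−1.57×2.88) = e^(−4.522) = 0.01087; e^(−k₂t) = e^(−1.691) = 0.1844.
C_D = 1.57×0.615/(0.587−1.57) × (0.01087−0.1844) = (-0.9822)×(-0.1735) = 0.1705 mol·L⁻¹.
C_A = C_{A0}e^(−k₁t) = 0.006686 mol·L⁻¹, so C_U = C_{A0}−C_A−C_D = 0.4379 mol·L⁻¹; C_D/C_U = 0.389.

0.389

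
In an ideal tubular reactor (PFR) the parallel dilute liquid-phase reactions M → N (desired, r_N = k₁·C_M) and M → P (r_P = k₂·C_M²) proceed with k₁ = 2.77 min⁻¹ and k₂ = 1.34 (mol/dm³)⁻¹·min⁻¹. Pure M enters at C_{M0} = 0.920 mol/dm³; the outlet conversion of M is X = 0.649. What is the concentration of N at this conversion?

0.461 mol/dm³

C_M = C_{M0}(1−X) = 0.3229 mol/dm³.
Along a PFR/batch, dC_N/dC_M = −r_N/(r_N+r_P) = −k₁/(k₁+k₂·C_M).
Integrating from C_{M0} to C_M: C_N = (2.77/1.34)·ln[(2.77+1.34·0.920)/(2.77+1.34·0.323)] = 2.067·ln(4.003/3.203) = 0.4610 mol/dm³.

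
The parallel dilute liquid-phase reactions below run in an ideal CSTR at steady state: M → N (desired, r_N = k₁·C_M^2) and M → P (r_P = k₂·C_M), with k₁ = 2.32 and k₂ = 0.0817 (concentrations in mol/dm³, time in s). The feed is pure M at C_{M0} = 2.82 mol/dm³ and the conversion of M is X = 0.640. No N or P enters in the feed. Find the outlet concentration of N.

1.74 mol/dm³

Exit C_M = C_{M0}(1−X) = 2.82×0.360 = 1.015 mol/dm³.
In a CSTR the entire volume is at exit conditions, so r_N = 2.32×1.015^2 = 2.391 and r_P = 0.0817×1.015 = 0.08294.
Fraction of consumed M going to N: r_N/(r_N+r_P) = 0.9665.
C_N = 0.9665·C_{M0}·X = 0.9665×2.82×0.640 = 1.74 mol/dm³.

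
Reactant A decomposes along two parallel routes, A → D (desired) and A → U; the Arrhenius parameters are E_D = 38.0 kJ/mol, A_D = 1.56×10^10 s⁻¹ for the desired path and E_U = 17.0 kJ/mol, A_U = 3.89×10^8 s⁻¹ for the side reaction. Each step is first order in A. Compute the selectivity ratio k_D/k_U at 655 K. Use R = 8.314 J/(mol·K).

k_D/k_U = (A_D/A_U)·exp[−(E_D−E_U)/(RT)] = (A_D/A_U)·exp[(E_U−E_D)/(RT)].
(E_U−E_D)/(RT) = (17.0−38.0)×10³/(8.314×655) = -21000/5446 = -3.856.
k_D/k_U = (1.56×10^10/3.89×10^8)·exp(-3.856) = 40.10 × 0.02115 = 0.848.

0.848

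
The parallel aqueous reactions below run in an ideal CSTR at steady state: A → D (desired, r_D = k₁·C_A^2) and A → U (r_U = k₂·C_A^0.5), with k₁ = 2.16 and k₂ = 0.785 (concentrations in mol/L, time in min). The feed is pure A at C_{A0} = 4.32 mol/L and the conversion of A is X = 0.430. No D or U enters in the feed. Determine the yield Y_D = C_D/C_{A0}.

0.393

Exit C_A = C_{A0}(1−X) = 4.32×0.570 = 2.462 mol/L.
Rates in a CSTR are evaluated at the outlet concentration: r_D = 2.16×2.462^2 = 13.10, r_U = 0.785×2.462^0.5 = 1.232.
Fraction of consumed A going to D: r_D/(r_D+r_U) = 0.9140.
C_D = 0.9140·C_{A0}·X = 0.9140×4.32×0.430 = 1.70 mol/L; Y_D = C_D/C_{A0} = 0.393.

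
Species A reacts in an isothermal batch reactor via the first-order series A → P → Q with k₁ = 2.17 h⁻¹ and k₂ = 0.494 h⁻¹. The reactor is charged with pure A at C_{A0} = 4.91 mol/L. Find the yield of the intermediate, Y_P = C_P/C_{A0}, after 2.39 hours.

0.390

For first-order series with pure A initially, C_P(t) = k₁C_{A0}/(k₂−k₁)·(e^(−k₁t) − e^(−k₂t)).
e^(−k₁t) = e^(−2.17×2.39) = e^(−5.186) = 0.005593; e^(−k₂t) = e^(−1.181) = 0.3071.
C_P = 2.17×4.91/(0.494−2.17) × (0.005593−0.3071) = (-6.357)×(-0.3015) = 1.917 mol/L.
Y_P = C_P/C_{A0} = 1.917/4.91 = 0.390.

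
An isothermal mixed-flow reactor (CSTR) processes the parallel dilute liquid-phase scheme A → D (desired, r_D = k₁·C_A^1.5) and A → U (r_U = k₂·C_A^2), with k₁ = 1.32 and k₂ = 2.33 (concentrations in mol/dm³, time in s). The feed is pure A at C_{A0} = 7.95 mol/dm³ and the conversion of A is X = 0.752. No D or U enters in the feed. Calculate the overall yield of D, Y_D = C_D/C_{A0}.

Exit C_A = C_{A0}(1−X) = 7.95×0.248 = 1.972 mol/dm³.
A CSTR operates uniformly at the exit composition, giving r_D = 3.654 and r_U = 9.057 (each k·C_A^n at C_A = 1.972).
Fraction of consumed A going to D: r_D/(r_D+r_U) = 0.2875.
C_D = 0.2875·C_{A0}·X = 0.2875×7.95×0.752 = 1.72 mol/dm³; Y_D = C_D/C_{A0} = 0.216.

0.216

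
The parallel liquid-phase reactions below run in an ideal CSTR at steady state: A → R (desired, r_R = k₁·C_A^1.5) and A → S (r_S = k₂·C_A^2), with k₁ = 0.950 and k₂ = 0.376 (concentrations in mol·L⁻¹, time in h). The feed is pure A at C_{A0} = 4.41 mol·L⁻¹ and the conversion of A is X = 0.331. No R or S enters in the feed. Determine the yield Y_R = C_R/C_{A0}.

Exit C_A = C_{A0}(1−X) = 4.41×0.669 = 2.950 mol·L⁻¹.
A CSTR operates uniformly at the exit composition, giving r_R = 4.814 and r_S = 3.273 (each k·C_A^n at C_A = 2.950).
Fraction of consumed A going to R: r_R/(r_R+r_S) = 0.5953.
C_R = 0.5953·C_{A0}·X = 0.5953×4.41×0.331 = 0.869 mol·L⁻¹; Y_R = C_R/C_{A0} = 0.197.

0.197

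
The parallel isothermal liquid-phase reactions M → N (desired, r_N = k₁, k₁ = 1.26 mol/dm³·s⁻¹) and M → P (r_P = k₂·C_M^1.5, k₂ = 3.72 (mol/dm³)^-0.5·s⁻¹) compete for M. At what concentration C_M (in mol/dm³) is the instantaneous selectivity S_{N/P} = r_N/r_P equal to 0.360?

0.960 mol/dm³

S_{N/P} = (k₁/k₂)·C_M^-1.5 ⇒ C_M = (S·k₂/k₁)^(1/(-1.5)).
= (0.360×3.72/1.26)^(-0.6667) = (1.063)^(-0.6667) = 0.960 mol/dm³.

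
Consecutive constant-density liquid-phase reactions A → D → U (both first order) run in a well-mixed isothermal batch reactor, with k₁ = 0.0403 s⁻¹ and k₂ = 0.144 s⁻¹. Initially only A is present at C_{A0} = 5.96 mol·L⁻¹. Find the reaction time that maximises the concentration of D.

12.3 s

For first-order series the maximum of C_D occurs at t_opt = ln(k₂/k₁)/(k₂−k₁).
= ln(0.144/0.0403)/(0.144−0.0403) = ln(3.573)/0.1037 = 1.273/0.1037 = 12.3 s.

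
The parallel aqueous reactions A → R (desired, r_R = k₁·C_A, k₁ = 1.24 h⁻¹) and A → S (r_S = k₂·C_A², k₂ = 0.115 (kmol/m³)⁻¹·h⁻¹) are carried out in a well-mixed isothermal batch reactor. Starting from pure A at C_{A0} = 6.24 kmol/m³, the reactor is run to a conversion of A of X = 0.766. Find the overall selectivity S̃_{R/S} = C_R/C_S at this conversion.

2.90

C_A = C_{A0}(1−X) = 1.460 kmol/m³.
Along a PFR/batch, dC_R/dC_A = −r_R/(r_R+r_S) = −k₁/(k₁+k₂·C_A).
Integrating from C_{A0} to C_A: C_R = (1.24/0.115)·ln[(1.24+0.115·6.24)/(1.24+0.115·1.46)] = 10.78·ln(1.958/1.408) = 3.554 kmol/m³.
C_S = (C_{A0}−C_A)−C_R = 1.226 kmol/m³; S̃_{R/S} = 3.554/1.226 = 2.90.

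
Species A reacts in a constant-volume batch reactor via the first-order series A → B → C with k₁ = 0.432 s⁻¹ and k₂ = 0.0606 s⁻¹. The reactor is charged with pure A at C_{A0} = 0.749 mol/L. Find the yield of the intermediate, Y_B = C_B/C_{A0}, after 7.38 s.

0.696

For first-order series with pure A initially, C_B(t) = k₁C_{A0}/(k₂−k₁)·(e^(−k₁t) − e^(−k₂t)).
e^(−k₁t) = e^(−0.432×7.38) = e^(−3.188) = 0.04125; e^(−k₂t) = e^(−0.4472) = 0.6394.
C_B = 0.432×0.749/(0.0606−0.432) × (0.04125−0.6394) = (-0.8712)×(-0.5982) = 0.5211 mol/L.
Y_B = C_B/C_{A0} = 0.5211/0.749 = 0.696.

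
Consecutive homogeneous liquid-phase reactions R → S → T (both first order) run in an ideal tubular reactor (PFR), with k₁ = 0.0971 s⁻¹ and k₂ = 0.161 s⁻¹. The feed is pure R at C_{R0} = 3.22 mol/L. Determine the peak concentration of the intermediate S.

For a first-order series the maximum intermediate yield is C_{S,max}/C_{R0} = (k₁/k₂)^[k₂/(k₂−k₁)].
= (0.0971/0.161)^(0.161/(0.161−0.0971)) = (0.6031)^(2.520) = 0.2797.
C_{S,max} = 0.2797×3.22 = 0.901 mol/L.

0.901 mol/L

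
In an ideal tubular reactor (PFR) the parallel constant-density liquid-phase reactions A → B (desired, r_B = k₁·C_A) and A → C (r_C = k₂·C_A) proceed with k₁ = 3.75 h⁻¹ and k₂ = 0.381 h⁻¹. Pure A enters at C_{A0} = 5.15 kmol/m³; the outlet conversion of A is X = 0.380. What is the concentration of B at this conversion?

1.78 kmol/m³

C_A = C_{A0}(1−X) = 3.193 kmol/m³.
Both paths are first order in A, so the instantaneous fraction to B is constant: dC_B/d(−C_A) = k₁/(k₁+k₂) = 0.9078.
C_B = 0.9078·(C_{A0}−C_A) = 0.9078×1.957 = 1.78 kmol/m³.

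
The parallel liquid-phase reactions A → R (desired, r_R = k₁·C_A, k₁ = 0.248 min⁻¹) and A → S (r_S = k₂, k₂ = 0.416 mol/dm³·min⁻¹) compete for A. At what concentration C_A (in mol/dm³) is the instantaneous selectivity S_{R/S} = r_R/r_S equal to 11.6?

19.5 mol/dm³

S_{R/S} = (k₁/k₂)·C_A ⇒ C_A = S·k₂/k₁.
= 11.6×0.416/0.248 = 19.5 mol/dm³.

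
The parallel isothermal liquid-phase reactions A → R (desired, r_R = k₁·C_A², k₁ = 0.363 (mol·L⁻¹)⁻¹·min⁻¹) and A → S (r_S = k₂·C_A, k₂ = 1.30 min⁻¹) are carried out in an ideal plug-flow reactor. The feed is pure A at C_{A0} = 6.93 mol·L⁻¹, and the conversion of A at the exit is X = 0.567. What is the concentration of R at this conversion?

2.25 mol·L⁻¹

C_A = C_{A0}(1−X) = 3.001 mol·L⁻¹.
Along a PFR/batch, dC_S/dC_A = −r_S/(r_R+r_S) = −k₂/(k₂+k₁·C_A).
Integrating from C_{A0} to C_A: C_S = (1.30/0.363)·ln[(1.30+0.363·6.93)/(1.30+0.363·3.00)] = 3.581·ln(3.816/2.389) = 1.676 mol·L⁻¹.
Then C_R = (C_{A0}−C_A) − C_S = 3.929 − 1.676 = 2.253 mol·L⁻¹.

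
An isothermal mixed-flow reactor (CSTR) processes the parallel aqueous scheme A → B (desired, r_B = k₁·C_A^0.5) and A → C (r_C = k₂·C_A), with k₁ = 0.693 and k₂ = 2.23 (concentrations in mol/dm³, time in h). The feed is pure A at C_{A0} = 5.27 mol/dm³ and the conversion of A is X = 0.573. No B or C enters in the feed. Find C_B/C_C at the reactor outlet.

Exit C_A = C_{A0}(1−X) = 5.27×0.427 = 2.250 mol/dm³.
A CSTR operates uniformly at the exit composition, giving r_B = 1.040 and r_C = 5.018 (each k·C_A^n at C_A = 2.250).
Overall selectivity = C_B/C_C = r_Bτ/(r_Cτ) = r_B/r_C = 0.207.

0.207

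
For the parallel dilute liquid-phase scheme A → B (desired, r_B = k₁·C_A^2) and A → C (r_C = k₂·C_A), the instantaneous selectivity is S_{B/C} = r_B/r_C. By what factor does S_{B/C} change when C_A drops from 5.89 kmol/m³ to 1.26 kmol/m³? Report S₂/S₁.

0.214

S_{B/C} = (k₁/k₂)·C_A, so S₂/S₁ = (C_{A,2}/C_{A,1}).
= 1.26/5.89 = 0.214.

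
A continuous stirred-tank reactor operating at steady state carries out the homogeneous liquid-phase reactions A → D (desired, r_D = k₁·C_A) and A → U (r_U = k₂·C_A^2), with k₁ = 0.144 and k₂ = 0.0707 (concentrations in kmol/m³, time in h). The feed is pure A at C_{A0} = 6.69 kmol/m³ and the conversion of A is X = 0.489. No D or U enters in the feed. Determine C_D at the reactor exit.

1.22 kmol/m³

Exit C_A = C_{A0}(1−X) = 6.69×0.511 = 3.419 kmol/m³.
A CSTR operates uniformly at the exit composition, giving r_D = 0.4923 and r_U = 0.8263 (each k·C_A^n at C_A = 3.419).
Fraction of consumed A going to D: r_D/(r_D+r_U) = 0.3734.
C_D = 0.3734·C_{A0}·X = 0.3734×6.69×0.489 = 1.22 kmol/m³.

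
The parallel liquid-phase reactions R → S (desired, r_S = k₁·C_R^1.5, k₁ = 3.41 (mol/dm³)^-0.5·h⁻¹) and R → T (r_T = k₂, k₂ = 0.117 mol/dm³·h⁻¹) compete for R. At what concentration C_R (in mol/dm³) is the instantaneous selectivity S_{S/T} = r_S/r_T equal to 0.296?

0.0469 mol/dm³

S_{S/T} = (k₁/k₂)·C_R^1.5 ⇒ C_R = (S·k₂/k₁)^(1/1.5).
= (0.296×0.117/3.41)^(0.6667) = (0.01016)^(0.6667) = 0.0469 mol/dm³.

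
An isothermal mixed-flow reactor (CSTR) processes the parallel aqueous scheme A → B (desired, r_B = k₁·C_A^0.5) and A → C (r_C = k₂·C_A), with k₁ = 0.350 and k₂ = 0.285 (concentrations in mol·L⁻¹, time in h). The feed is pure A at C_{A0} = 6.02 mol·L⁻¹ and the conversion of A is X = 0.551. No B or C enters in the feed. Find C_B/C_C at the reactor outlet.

Exit C_A = C_{A0}(1−X) = 6.02×0.449 = 2.703 mol·L⁻¹.
Rates in a CSTR are evaluated at the outlet concentration: r_B = 0.350×2.703^0.5 = 0.5754, r_C = 0.285×2.703 = 0.7703.
Overall selectivity = C_B/C_C = r_Bτ/(r_Cτ) = r_B/r_C = 0.747.

0.747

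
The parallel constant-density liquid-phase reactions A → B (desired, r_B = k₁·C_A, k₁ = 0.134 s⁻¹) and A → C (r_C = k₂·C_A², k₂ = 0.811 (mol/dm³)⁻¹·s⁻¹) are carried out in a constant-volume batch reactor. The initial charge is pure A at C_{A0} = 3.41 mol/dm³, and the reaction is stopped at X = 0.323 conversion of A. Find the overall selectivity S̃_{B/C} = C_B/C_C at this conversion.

C_A = C_{A0}(1−X) = 2.309 mol/dm³.
Along a PFR/batch, dC_B/dC_A = −r_B/(r_B+r_C) = −k₁/(k₁+k₂·C_A).
Integrating from C_{A0} to C_A: C_B = (0.134/0.811)·ln[(0.134+0.811·3.41)/(0.134+0.811·2.31)] = 0.1652·ln(2.900/2.006) = 0.06085 mol/dm³.
C_C = (C_{A0}−C_A)−C_B = 1.041 mol/dm³; S̃_{B/C} = 0.06085/1.041 = 0.0585.

0.0585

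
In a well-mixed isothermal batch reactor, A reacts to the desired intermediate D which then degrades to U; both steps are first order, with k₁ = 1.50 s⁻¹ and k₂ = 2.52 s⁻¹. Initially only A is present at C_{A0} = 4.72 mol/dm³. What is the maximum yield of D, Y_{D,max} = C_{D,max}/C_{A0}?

For a first-order series the maximum intermediate yield is C_{D,max}/C_{A0} = (k₁/k₂)^[k₂/(k₂−k₁)].
= (1.50/2.52)^(2.52/(2.52−1.50)) = (0.5952)^(2.471) = 0.2776.

0.278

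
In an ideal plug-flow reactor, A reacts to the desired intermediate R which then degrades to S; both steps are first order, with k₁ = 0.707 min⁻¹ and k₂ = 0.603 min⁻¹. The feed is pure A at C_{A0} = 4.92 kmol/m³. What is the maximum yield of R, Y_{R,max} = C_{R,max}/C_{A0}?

For a first-order series the maximum intermediate yield is C_{R,max}/C_{A0} = (k₁/k₂)^[k₂/(k₂−k₁)].
= (0.707/0.603)^(0.603/(0.603−0.707)) = (1.172)^(-5.798) = 0.3975.

0.398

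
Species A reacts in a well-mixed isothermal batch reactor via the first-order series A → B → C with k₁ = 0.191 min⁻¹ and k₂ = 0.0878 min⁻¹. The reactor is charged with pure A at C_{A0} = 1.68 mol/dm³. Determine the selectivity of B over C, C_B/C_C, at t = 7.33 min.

For first-order series with pure A initially, C_B(t) = k₁C_{A0}/(k₂−k₁)·(e^(−k₁t) − e^(−k₂t)).
e^(−k₁t) = e^(−0.191×7.33) = e^(−1.400) = 0.2466; e^(−k₂t) = e^(−0.6436) = 0.5254.
C_B = 0.191×1.68/(0.0878−0.191) × (0.2466−0.5254) = (-3.109)×(-0.2788) = 0.8669 mol/dm³.
C_A = C_{A0}e^(−k₁t) = 0.4143 mol/dm³, so C_C = C_{A0}−C_A−C_B = 0.3988 mol/dm³; C_B/C_C = 2.17.

2.17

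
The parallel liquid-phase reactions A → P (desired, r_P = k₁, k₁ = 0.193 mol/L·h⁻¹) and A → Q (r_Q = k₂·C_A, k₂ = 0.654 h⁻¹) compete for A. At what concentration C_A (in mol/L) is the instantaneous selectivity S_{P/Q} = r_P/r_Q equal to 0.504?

S_{P/Q} = (k₁/k₂)·C_A⁻¹ ⇒ C_A = (S·k₂/k₁)^(-1).
= (0.504×0.654/0.193)^(-1) = (1.708)^(-1) = 0.586 mol/L.

0.586 mol/L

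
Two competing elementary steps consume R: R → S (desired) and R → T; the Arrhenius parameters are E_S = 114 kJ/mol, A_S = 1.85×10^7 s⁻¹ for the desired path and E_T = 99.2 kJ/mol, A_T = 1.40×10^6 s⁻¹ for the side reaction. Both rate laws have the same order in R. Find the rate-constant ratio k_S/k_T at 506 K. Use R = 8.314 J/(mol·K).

0.392

With equal orders, S_{S/T} = k_S/k_T = (A_S/A_T)·exp[(E_T−E_S)/(RT)].
(E_T−E_S)/(RT) = (99.2−114)×10³/(8.314×506) = -14800/4207 = -3.518.
k_S/k_T = (1.85×10^7/1.40×10^6)·exp(-3.518) = 13.21 × 0.02966 = 0.392.
Since E_S > E_T, raising the temperature improves selectivity toward S.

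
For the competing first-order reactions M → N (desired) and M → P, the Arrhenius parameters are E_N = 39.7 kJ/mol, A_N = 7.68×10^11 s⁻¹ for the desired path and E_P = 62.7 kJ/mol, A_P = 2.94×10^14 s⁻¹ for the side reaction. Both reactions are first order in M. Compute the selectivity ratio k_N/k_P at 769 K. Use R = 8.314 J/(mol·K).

k_N/k_P = (A_N/A_P)·exp[−(E_N−E_P)/(RT)] = (A_N/A_P)·exp[(E_P−E_N)/(RT)].
(E_P−E_N)/(RT) = (62.7−39.7)×10³/(8.314×769) = 23000/6393 = 3.597.
k_N/k_P = (7.68×10^11/2.94×10^14)·exp(3.597) = 0.002612 × 36.50 = 0.0954.

0.0954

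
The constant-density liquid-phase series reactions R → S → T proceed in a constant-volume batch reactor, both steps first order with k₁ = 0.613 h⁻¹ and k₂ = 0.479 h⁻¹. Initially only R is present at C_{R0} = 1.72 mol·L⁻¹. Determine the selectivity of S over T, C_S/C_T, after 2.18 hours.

The intermediate concentration in a first-order A→B→C sequence is C_S = k₁C_{R0}(e^(−k₁t) − e^(−k₂t))/(k₂−k₁).
e^(−k₁t) = e^(−0.613×2.18) = e^(−1.336) = 0.2628; e^(−k₂t) = e^(−1.044) = 0.3520.
C_S = 0.613×1.72/(0.479−0.613) × (0.2628−0.3520) = (-7.868)×(-0.08916) = 0.7015 mol·L⁻¹.
C_R = C_{R0}e^(−k₁t) = 0.4520 mol·L⁻¹, so C_T = C_{R0}−C_R−C_S = 0.5664 mol·L⁻¹; C_S/C_T = 1.24.

1.24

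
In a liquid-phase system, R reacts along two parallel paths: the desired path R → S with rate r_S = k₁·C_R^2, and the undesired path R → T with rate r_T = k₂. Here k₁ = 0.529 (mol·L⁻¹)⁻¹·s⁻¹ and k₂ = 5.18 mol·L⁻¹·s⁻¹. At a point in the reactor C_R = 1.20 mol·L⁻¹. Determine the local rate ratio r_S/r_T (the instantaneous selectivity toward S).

S_{S/T} = r_S/r_T = (k₁·C_R^2)/(k₂) = (k₁/k₂)·C_R^2.
= (0.529×1.200^2) / (5.18) = 0.7618/5.180 = 0.147.

0.147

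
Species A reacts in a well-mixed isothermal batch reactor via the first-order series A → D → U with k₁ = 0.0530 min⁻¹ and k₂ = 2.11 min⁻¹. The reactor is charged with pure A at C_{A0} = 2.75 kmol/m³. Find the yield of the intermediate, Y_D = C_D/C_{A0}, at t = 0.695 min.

0.0189

Solving the coupled first-order balances gives C_D(t) = [k₁/(k₂−k₁)]·C_{A0}·(e^(−k₁t) − e^(−k₂t)).
e^(−k₁t) = e^(−0.0530×0.695) = e^(−0.03683) = 0.9638; e^(−k₂t) = e^(−1.466) = 0.2307.
C_D = 0.0530×2.75/(2.11−0.0530) × (0.9638−0.2307) = 0.07086×0.7331 = 0.05194 kmol/m³.
Y_D = C_D/C_{A0} = 0.05194/2.75 = 0.0189.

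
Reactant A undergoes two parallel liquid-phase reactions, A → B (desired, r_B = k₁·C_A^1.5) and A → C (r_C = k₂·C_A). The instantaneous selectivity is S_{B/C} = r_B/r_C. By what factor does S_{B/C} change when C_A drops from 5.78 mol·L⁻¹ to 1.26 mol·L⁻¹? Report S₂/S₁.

0.467

S_{B/C} = (k₁/k₂)·C_A^0.5, so S₂/S₁ = (C_{A,2}/C_{A,1})^0.5.
= (1.26/5.78)^0.5 = (0.2180)^0.5 = 0.467.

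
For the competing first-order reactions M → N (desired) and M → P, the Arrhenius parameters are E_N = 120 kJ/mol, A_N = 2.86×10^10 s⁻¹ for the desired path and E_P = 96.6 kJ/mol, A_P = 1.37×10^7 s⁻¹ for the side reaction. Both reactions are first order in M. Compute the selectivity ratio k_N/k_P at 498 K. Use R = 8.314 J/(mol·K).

7.33

With equal orders, S_{N/P} = k_N/k_P = (A_N/A_P)·exp[(E_P−E_N)/(RT)].
(E_P−E_N)/(RT) = (96.6−120)×10³/(8.314×498) = -23400/4140 = -5.652.
k_N/k_P = (2.86×10^10/1.37×10^7)·exp(-5.652) = 2088 × 0.003512 = 7.33.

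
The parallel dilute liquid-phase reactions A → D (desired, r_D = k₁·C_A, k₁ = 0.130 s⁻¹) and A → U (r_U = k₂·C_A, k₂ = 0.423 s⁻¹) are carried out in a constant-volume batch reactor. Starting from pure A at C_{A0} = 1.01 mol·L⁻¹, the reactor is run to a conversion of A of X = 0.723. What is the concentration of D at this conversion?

C_A = C_{A0}(1−X) = 0.2798 mol·L⁻¹.
Both paths are first order in A, so the instantaneous fraction to D is constant: dC_D/d(−C_A) = k₁/(k₁+k₂) = 0.2351.
C_D = 0.2351·(C_{A0}−C_A) = 0.2351×0.7302 = 0.172 mol·L⁻¹.

0.172 mol·L⁻¹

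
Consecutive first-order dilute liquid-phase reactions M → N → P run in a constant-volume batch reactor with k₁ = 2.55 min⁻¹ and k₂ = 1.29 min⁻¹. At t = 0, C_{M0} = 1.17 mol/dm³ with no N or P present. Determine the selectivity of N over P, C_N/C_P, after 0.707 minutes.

For first-order series with pure M initially, C_N(t) = k₁C_{M0}/(k₂−k₁)·(e^(−k₁t) − e^(−k₂t)).
e^(−k₁t) = e^(−2.55×0.707) = e^(−1.803) = 0.1648; e^(−k₂t) = e^(−0.9120) = 0.4017.
C_N = 2.55×1.17/(1.29−2.55) × (0.1648−0.4017) = (-2.368)×(-0.2369) = 0.5609 mol/dm³.
C_M = C_{M0}e^(−k₁t) = 0.1928 mol/dm³, so C_P = C_{M0}−C_M−C_N = 0.4163 mol/dm³; C_N/C_P = 1.35.

1.35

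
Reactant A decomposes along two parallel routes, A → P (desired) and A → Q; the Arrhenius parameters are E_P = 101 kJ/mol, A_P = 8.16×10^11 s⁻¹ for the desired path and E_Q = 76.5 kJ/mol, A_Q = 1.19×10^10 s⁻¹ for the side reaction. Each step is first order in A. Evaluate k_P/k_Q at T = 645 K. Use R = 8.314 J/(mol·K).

0.711

Since both paths have the same order in A, the concentration cancels and S_{P/Q} = k_P/k_Q = (A_P/A_Q)·exp[(E_Q−E_P)/(RT)].
(E_Q−E_P)/(RT) = (76.5−101)×10³/(8.314×645) = -24500/5363 = -4.569.
k_P/k_Q = (8.16×10^11/1.19×10^10)·exp(-4.569) = 68.57 × 0.01037 = 0.711.
Since E_P > E_Q, raising the temperature improves selectivity toward P.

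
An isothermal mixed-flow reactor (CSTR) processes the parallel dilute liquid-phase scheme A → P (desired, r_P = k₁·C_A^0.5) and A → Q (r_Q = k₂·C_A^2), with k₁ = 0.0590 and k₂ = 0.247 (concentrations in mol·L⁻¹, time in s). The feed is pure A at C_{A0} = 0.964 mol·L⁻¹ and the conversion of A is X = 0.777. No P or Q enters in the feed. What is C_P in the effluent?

Exit C_A = C_{A0}(1−X) = 0.964×0.223 = 0.2150 mol·L⁻¹.
Rates in a CSTR are evaluated at the outlet concentration: r_P = 0.0590×0.2150^0.5 = 0.02736, r_Q = 0.247×0.2150^2 = 0.01141.
Fraction of consumed A going to P: r_P/(r_P+r_Q) = 0.7056.
C_P = 0.7056·C_{A0}·X = 0.7056×0.964×0.777 = 0.529 mol·L⁻¹.

0.529 mol·L⁻¹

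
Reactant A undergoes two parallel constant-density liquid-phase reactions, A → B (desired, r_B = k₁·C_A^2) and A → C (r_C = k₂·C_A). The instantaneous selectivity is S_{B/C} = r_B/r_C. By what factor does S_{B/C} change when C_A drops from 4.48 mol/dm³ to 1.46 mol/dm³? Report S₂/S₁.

S_{B/C} = (k₁/k₂)·C_A, so S₂/S₁ = (C_{A,2}/C_{A,1}).
= 1.46/4.48 = 0.326.

0.326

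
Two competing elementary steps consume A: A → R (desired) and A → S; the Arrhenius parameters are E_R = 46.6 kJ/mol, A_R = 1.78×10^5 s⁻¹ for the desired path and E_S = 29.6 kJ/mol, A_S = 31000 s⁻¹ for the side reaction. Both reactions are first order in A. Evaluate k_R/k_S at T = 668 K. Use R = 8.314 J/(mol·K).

0.269

With equal orders, S_{R/S} = k_R/k_S = (A_R/A_S)·exp[(E_S−E_R)/(RT)].
(E_S−E_R)/(RT) = (29.6−46.6)×10³/(8.314×668) = -17000/5554 = -3.061.
k_R/k_S = (1.78×10^5/31000)·exp(-3.061) = 5.742 × 0.04684 = 0.269.
Since E_R > E_S, raising the temperature improves selectivity toward R.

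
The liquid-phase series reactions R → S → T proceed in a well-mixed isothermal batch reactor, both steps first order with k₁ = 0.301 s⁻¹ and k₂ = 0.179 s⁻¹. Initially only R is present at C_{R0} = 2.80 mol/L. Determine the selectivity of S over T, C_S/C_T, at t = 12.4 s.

0.272

For first-order series with pure R initially, C_S(t) = k₁C_{R0}/(k₂−k₁)·(e^(−k₁t) − e^(−k₂t)).
e^(−k₁t) = e^(−0.301×12.4) = e^(−3.732) = 0.02394; e^(−k₂t) = e^(−2.220) = 0.1087.
C_S = 0.301×2.80/(0.179−0.301) × (0.02394−0.1087) = (-6.908)×(-0.08472) = 0.5852 mol/L.
C_R = C_{R0}e^(−k₁t) = 0.06702 mol/L, so C_T = C_{R0}−C_R−C_S = 2.148 mol/L; C_S/C_T = 0.272.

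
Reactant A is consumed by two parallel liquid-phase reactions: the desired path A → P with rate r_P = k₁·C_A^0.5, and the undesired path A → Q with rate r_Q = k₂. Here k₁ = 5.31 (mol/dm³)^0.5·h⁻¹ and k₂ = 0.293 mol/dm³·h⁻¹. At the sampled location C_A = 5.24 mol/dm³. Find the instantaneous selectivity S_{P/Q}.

S_{P/Q} = r_P/r_Q = (k₁·C_A^0.5)/(k₂) = (k₁/k₂)·C_A^0.5.
= (5.31×5.240^0.5) / (0.293) = 12.16/0.2930 = 41.5.

41.5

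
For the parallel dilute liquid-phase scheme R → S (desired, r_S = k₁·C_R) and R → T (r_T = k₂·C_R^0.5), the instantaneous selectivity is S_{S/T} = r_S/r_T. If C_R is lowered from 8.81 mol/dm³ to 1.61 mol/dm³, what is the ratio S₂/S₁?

S_{S/T} = (k₁/k₂)·C_R^0.5, so S₂/S₁ = (C_{R,2}/C_{R,1})^0.5.
= (1.61/8.81)^0.5 = (0.1827)^0.5 = 0.427.
Selectivity toward S falls as C_R falls — high-concentration operation is favoured.

0.427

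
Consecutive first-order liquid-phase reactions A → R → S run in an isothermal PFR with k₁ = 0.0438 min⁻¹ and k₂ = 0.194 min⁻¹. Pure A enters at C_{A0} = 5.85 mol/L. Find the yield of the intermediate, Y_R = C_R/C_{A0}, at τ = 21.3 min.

0.110

For first-order series with pure A initially, C_R(τ) = k₁C_{A0}/(k₂−k₁)·(e^(−k₁τ) − e^(−k₂τ)).
e^(−k₁τ) = e^(−0.0438×21.3) = e^(−0.9329) = 0.3934; e^(−k₂τ) = e^(−4.132) = 0.01605.
C_R = 0.0438×5.85/(0.194−0.0438) × (0.3934−0.01605) = 1.706×0.3773 = 0.6437 mol/L.
Y_R = C_R/C_{A0} = 0.6437/5.85 = 0.110.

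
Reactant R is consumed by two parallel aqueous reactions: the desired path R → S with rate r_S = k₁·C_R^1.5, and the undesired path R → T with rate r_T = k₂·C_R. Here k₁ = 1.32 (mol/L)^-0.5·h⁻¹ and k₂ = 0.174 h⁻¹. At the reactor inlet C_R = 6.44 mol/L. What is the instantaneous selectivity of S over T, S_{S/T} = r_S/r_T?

19.3

S_{S/T} = r_S/r_T = (k₁·C_R^1.5)/(k₂·C_R) = (k₁/k₂)·C_R^0.5.
= (1.32×6.440^1.5) / (0.174×6.440) = 21.57/1.121 = 19.3.
Since the desired path is higher order in R, keeping C_R high (PFR or concentrated feed) favours S.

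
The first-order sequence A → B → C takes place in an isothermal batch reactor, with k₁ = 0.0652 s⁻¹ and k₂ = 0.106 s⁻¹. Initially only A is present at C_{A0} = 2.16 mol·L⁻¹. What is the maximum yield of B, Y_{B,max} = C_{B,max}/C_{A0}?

0.283

Evaluating C_B at t_opt = ln(k₂/k₁)/(k₂−k₁) gives C_{B,max}/C_{A0} = (k₁/k₂)^[k₂/(k₂−k₁)].
= (0.0652/0.106)^(0.106/(0.106−0.0652)) = (0.6151)^(2.598) = 0.2829.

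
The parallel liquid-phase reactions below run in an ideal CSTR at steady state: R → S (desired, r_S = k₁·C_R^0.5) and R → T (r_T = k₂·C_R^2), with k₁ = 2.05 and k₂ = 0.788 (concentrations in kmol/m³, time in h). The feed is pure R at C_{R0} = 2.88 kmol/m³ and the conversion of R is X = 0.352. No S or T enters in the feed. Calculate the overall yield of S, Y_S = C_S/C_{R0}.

Exit C_R = C_{R0}(1−X) = 2.88×0.648 = 1.866 kmol/m³.
A CSTR operates uniformly at the exit composition, giving r_S = 2.801 and r_T = 2.744 (each k·C_R^n at C_R = 1.866).
Fraction of consumed R going to S: r_S/(r_S+r_T) = 0.5051.
C_S = 0.5051·C_{R0}·X = 0.5051×2.88×0.352 = 0.512 kmol/m³; Y_S = C_S/C_{R0} = 0.178.

0.178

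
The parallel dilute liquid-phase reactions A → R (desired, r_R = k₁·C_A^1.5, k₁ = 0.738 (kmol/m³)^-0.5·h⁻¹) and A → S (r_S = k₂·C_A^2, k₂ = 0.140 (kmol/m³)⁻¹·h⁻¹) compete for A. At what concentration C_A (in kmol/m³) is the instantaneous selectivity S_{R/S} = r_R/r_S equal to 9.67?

S_{R/S} = (k₁/k₂)·C_A^-0.5 ⇒ C_A = (S·k₂/k₁)^(-2).
= (9.67×0.140/0.738)^(-2) = (1.834)^(-2) = 0.297 kmol/m³.

0.297 kmol/m³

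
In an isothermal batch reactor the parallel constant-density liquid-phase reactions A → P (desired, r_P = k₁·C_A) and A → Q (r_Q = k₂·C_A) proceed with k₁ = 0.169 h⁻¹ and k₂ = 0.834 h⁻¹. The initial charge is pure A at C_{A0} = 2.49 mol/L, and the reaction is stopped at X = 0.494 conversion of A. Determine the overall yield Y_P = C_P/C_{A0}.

0.0832

C_A = C_{A0}(1−X) = 1.260 mol/L.
Both paths are first order in A, so the instantaneous fraction to P is constant: dC_P/d(−C_A) = k₁/(k₁+k₂) = 0.1685.
C_P = 0.1685·(C_{A0}−C_A) = 0.1685×1.230 = 0.207 mol/L.
Y_P = C_P/C_{A0} = 0.2073/2.49 = 0.0832.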